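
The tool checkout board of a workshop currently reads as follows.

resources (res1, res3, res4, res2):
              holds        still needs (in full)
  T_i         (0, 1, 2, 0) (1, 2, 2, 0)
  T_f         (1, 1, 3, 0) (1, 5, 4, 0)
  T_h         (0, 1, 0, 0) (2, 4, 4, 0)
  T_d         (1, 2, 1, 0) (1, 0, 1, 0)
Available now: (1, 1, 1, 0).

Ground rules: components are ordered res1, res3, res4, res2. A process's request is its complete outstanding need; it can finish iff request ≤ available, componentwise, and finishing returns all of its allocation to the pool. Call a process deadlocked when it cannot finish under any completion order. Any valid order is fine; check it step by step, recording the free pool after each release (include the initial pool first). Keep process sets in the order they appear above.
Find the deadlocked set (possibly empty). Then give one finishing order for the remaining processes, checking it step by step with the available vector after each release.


The deadlocked set is empty.
Key observation: beginning at T_d, releases accumulate fast enough that every process eventually fits.
One completion order for the rest: T_d, T_i, T_h, T_f. Check, step by step:
  pool = (1, 1, 1, 0)
  T_d needs (1, 0, 1, 0) <= (1, 1, 1, 0) -> finishes; pool += (1, 2, 1, 0) = (2, 3, 2, 0)
  T_i needs (1, 2, 2, 0) <= (2, 3, 2, 0) -> finishes; pool += (0, 1, 2, 0) = (2, 4, 4, 0)
  T_h needs (2, 4, 4, 0) <= (2, 4, 4, 0) -> finishes; pool += (0, 1, 0, 0) = (2, 5, 4, 0)
  T_f needs (1, 5, 4, 0) <= (2, 5, 4, 0) -> finishes; pool += (1, 1, 3, 0) = (3, 6, 7, 0)


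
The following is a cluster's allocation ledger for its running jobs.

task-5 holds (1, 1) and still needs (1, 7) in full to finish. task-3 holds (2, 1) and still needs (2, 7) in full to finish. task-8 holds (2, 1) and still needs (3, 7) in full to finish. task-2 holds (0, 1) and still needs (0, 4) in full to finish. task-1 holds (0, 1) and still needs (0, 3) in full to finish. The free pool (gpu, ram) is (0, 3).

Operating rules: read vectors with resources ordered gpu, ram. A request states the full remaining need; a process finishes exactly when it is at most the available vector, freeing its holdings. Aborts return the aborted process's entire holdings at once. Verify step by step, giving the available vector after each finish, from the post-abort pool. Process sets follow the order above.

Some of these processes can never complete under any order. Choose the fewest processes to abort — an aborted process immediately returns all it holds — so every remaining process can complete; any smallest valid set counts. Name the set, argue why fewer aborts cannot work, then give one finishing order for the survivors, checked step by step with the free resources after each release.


The answer: abort task-5 and task-3.
Key observation: task-8 could never have finished before the abort; with (3, 2) returned by task-5 and task-3, it fits at step 3.
Why nothing smaller works — every single abort fails: task-5 alone leaves task-3 blocked (short on gpu and ram); task-3 alone leaves task-5 blocked (short on ram); task-8 alone leaves task-5 blocked (short on ram); task-2 alone leaves task-5 blocked (short on gpu and ram); task-1 alone leaves task-5 blocked (short on gpu and ram).
Survivors finish in the order: task-2, task-1, task-8. Walking it through (pool after the aborts first):
  pool = (3, 5)
  task-2: need (0, 4) fits (3, 5); releases (0, 1), pool now (3, 6)
  task-1: need (0, 3) fits (3, 6); releases (0, 1), pool now (3, 7)
  task-8: need (3, 7) fits (3, 7); releases (2, 1), pool now (5, 8)


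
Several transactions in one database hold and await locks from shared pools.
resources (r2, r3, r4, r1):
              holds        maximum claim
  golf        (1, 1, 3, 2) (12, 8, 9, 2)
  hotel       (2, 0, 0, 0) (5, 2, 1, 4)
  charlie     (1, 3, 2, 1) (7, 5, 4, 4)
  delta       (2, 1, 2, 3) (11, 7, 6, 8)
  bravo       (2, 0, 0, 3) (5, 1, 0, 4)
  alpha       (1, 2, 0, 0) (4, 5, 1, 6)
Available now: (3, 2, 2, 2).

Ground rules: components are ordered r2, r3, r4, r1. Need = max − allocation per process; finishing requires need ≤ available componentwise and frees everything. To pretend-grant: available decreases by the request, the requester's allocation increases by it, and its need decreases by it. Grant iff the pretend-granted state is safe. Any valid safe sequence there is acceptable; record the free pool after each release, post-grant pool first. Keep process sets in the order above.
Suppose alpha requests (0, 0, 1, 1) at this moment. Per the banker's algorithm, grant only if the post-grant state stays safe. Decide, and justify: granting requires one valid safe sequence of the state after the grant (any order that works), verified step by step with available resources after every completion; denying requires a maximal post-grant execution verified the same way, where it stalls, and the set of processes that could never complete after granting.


DENY. Granting would leave the state unsafe.
Key observation: after bravo, hotel the pool peaks at (7, 2, 1, 4), and each blocked process is short somewhere: golf on r2, r3, r4; charlie on r4; delta on r2, r3, r4, r1; alpha on r3, r1.
After a pretend grant, a maximal execution: bravo, hotel — then nothing else fits. Verifying each step:
  pool = (3, 2, 1, 1)
  bravo needs (3, 1, 0, 1) <= (3, 2, 1, 1) -> finishes; pool += (2, 0, 0, 3) = (5, 2, 1, 4)
  hotel needs (3, 2, 1, 4) <= (5, 2, 1, 4) -> finishes; pool += (2, 0, 0, 0) = (7, 2, 1, 4)
  golf cannot run: need (11, 7, 6, 0) vs free (7, 2, 1, 4) (insufficient r2, r3 and r4)
  charlie cannot run: need (6, 2, 2, 3) vs free (7, 2, 1, 4) (insufficient r4)
  delta cannot run: need (9, 6, 4, 5) vs free (7, 2, 1, 4) (insufficient r2, r3, r4 and r1)
  alpha cannot run: need (3, 3, 0, 5) vs free (7, 2, 1, 4) (insufficient r3 and r1)
Post-grant, the permanently blocked set is golf, charlie, delta and alpha.


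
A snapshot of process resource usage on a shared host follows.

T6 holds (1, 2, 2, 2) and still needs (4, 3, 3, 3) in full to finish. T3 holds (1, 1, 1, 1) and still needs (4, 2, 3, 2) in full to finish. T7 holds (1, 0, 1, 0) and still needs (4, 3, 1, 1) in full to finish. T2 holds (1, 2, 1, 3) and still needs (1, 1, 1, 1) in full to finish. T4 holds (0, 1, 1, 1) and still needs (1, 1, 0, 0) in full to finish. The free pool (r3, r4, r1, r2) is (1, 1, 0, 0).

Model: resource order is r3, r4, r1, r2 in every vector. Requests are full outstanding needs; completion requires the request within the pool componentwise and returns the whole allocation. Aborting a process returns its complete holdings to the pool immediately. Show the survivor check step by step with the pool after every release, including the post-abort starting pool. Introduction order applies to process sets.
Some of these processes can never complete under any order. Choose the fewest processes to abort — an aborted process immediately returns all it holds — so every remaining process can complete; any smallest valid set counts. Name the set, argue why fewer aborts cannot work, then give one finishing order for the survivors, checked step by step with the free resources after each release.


The answer: abort T3 and T7.
Key observation: the deadlocked T6 becomes finishable only because T3 and T7 released (2, 1, 2, 1); it completes at step 2 below.
Minimality, checking each single-abort alternative: T6 alone leaves T3 blocked (short on r3); T3 alone leaves T6 blocked (short on r3); T7 alone leaves T6 blocked (short on r3); T2 alone leaves T6 blocked (short on r3 and r1); T4 alone leaves T6 blocked (short on r3 and r1).
Survivors finish in the order: T2, T6, T4. Check, step by step (pool after the aborts first):
  pool = (3, 2, 2, 1)
  run T2 (needs (1, 1, 1, 1), free (3, 2, 2, 1)); after release of (1, 2, 1, 3) the pool is (4, 4, 3, 4)
  run T6 (needs (4, 3, 3, 3), free (4, 4, 3, 4)); after release of (1, 2, 2, 2) the pool is (5, 6, 5, 6)
  run T4 (needs (1, 1, 0, 0), free (5, 6, 5, 6)); after release of (0, 1, 1, 1) the pool is (5, 7, 6, 7)


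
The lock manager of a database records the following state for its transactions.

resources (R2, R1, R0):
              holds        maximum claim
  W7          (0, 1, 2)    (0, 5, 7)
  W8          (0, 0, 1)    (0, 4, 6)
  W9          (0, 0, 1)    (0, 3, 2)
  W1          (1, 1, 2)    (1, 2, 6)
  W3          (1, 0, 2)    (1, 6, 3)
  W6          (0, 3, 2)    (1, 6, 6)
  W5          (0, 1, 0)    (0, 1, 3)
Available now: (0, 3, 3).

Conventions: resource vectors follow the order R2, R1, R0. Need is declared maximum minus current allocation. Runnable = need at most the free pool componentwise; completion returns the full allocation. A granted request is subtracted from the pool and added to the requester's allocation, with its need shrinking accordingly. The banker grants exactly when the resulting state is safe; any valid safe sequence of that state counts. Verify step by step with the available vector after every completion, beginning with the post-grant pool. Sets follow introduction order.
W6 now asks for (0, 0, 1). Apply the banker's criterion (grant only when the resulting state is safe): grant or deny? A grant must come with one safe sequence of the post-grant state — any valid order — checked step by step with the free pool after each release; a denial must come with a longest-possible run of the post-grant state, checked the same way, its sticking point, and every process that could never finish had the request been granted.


DENY. Granting would leave the state unsafe.
Key observation: after W9, W5 the pool peaks at (0, 4, 3), and each blocked process is short somewhere: W7 on R0; W8 on R0; W1 on R0; W3 on R1; W6 on R2.
After a pretend grant, a maximal execution: W9, W5 — then nothing else fits. Check, step by step:
  pool = (0, 3, 2)
  W9 needs (0, 3, 1) <= (0, 3, 2) -> finishes; pool += (0, 0, 1) = (0, 3, 3)
  W5 needs (0, 0, 3) <= (0, 3, 3) -> finishes; pool += (0, 1, 0) = (0, 4, 3)
  W7 cannot run: need (0, 4, 5) vs free (0, 4, 3) (insufficient R0)
  W8 cannot run: need (0, 4, 5) vs free (0, 4, 3) (insufficient R0)
  W1 cannot run: need (0, 1, 4) vs free (0, 4, 3) (insufficient R0)
  W3 cannot run: need (0, 6, 1) vs free (0, 4, 3) (insufficient R1)
  W6 cannot run: need (1, 3, 3) vs free (0, 4, 3) (insufficient R2)
Processes that could never finish after the grant: W7, W8, W1, W3 and W6.


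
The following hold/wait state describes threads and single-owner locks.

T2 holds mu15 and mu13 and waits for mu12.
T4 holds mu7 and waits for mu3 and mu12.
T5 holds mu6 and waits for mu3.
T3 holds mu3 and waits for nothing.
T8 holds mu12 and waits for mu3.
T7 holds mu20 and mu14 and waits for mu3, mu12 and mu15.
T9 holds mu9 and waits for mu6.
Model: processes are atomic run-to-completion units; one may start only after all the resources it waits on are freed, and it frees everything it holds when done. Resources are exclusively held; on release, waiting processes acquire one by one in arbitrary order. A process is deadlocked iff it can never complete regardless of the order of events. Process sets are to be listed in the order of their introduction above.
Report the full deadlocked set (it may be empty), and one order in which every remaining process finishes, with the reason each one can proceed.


The deadlocked set is empty.
Key observation: there is no circular wait here — follow any chain and it reaches a process that is free to run now.
A valid finishing order for the others: T3, T8, T5, T9, T4, T2, T7.
Check, step by step:
  T3: no waits; runs immediately, freeing mu3
  T8: everything it awaited (mu3) is free; runs, freeing mu12
  T5: everything it awaited (mu3) is free; runs, freeing mu6
  T9: everything it awaited (mu6) is free; runs, freeing mu9
  T4: everything it awaited (mu3 and mu12) is free; runs, freeing mu7
  T2: everything it awaited (mu12) is free; runs, freeing mu15 and mu13
  T7: everything it awaited (mu3, mu12 and mu15) is free; runs, freeing mu20 and mu14


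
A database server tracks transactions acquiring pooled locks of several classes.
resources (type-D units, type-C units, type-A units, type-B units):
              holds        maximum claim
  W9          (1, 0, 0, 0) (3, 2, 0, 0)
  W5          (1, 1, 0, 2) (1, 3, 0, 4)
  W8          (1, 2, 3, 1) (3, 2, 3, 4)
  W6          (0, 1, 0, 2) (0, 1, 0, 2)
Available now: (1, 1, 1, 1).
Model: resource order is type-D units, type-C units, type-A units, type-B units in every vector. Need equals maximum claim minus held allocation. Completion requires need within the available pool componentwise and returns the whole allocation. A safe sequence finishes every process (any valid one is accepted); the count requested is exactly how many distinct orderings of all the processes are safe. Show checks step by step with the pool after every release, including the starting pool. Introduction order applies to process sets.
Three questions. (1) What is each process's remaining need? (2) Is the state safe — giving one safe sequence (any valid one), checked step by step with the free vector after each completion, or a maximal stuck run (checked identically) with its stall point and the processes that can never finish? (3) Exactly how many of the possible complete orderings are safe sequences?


(1) Remaining need (order type-D units, type-C units, type-A units, type-B units):
  W9: (2, 2, 0, 0)
  W5: (0, 2, 0, 2)
  W8: (2, 0, 0, 3)
  W6: (0, 0, 0, 0)
(2) SAFE — a valid safe sequence is W6, W5, W9, W8.
Key observation: the order's first zero-slack moment is W5 ((0, 2, 0, 2) needed, (1, 2, 1, 3) free — a requested resource with nothing to spare).
Walking it through:
  pool = (1, 1, 1, 1)
  W6 needs (0, 0, 0, 0) <= (1, 1, 1, 1) -> finishes; pool += (0, 1, 0, 2) = (1, 2, 1, 3)
  W5 needs (0, 2, 0, 2) <= (1, 2, 1, 3) -> finishes; pool += (1, 1, 0, 2) = (2, 3, 1, 5)
  W9 needs (2, 2, 0, 0) <= (2, 3, 1, 5) -> finishes; pool += (1, 0, 0, 0) = (3, 3, 1, 5)
  W8 needs (2, 0, 0, 3) <= (3, 3, 1, 5) -> finishes; pool += (1, 2, 3, 1) = (4, 5, 4, 6)
(3) Exactly 2 of the possible complete orderings are safe sequences.


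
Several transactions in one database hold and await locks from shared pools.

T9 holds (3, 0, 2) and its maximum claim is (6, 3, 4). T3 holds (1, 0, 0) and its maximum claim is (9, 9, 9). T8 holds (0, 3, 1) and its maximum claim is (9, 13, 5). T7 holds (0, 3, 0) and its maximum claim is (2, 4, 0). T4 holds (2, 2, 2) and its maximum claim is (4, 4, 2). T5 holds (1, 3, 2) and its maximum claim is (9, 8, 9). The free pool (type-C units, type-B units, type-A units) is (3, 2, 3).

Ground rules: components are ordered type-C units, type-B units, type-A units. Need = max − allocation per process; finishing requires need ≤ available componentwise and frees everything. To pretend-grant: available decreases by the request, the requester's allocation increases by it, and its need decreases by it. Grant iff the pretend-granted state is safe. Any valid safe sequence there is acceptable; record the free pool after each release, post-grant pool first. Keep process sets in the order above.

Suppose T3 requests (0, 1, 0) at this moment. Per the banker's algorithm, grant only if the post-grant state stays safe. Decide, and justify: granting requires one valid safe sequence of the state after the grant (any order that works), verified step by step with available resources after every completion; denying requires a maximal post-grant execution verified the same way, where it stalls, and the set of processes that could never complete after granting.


GRANT — the state after the grant stays safe, e.g. via T7, T9, T4, T5, T3, T8.
Key observation: (3, 1, 3) free after granting still covers T7 first, and each release covers the next.
Verifying the post-grant state step by step:
  pool = (3, 1, 3)
  T7: need (2, 1, 0) fits (3, 1, 3); releases (0, 3, 0), pool now (3, 4, 3)
  T9: need (3, 3, 2) fits (3, 4, 3); releases (3, 0, 2), pool now (6, 4, 5)
  T4: need (2, 2, 0) fits (6, 4, 5); releases (2, 2, 2), pool now (8, 6, 7)
  T5: need (8, 5, 7) fits (8, 6, 7); releases (1, 3, 2), pool now (9, 9, 9)
  T3: need (8, 8, 9) fits (9, 9, 9); releases (1, 1, 0), pool now (10, 10, 9)
  T8: need (9, 10, 4) fits (10, 10, 9); releases (0, 3, 1), pool now (10, 13, 10)


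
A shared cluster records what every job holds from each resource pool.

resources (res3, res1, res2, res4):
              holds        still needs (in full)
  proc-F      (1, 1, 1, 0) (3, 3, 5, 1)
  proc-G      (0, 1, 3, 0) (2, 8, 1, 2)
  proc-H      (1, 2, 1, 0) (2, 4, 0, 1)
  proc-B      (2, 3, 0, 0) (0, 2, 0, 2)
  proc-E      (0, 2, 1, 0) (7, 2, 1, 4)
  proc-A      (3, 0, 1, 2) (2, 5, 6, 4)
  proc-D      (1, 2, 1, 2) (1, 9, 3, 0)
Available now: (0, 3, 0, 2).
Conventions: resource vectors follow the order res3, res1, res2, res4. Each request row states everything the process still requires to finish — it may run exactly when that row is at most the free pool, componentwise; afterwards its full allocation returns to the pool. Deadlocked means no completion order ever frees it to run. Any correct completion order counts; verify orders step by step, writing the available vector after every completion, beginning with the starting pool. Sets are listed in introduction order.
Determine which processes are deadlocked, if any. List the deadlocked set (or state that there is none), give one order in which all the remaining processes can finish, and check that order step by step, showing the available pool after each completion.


Nothing here is deadlocked.
Key observation: proc-B leads a chain of completions in which each release enables another process.
One completion order for the rest: proc-B, proc-H, proc-G, proc-D, proc-F, proc-A, proc-E. Verifying each step:
  pool = (0, 3, 0, 2)
  proc-B needs (0, 2, 0, 2) <= (0, 3, 0, 2) -> finishes; pool += (2, 3, 0, 0) = (2, 6, 0, 2)
  proc-H needs (2, 4, 0, 1) <= (2, 6, 0, 2) -> finishes; pool += (1, 2, 1, 0) = (3, 8, 1, 2)
  proc-G needs (2, 8, 1, 2) <= (3, 8, 1, 2) -> finishes; pool += (0, 1, 3, 0) = (3, 9, 4, 2)
  proc-D needs (1, 9, 3, 0) <= (3, 9, 4, 2) -> finishes; pool += (1, 2, 1, 2) = (4, 11, 5, 4)
  proc-F needs (3, 3, 5, 1) <= (4, 11, 5, 4) -> finishes; pool += (1, 1, 1, 0) = (5, 12, 6, 4)
  proc-A needs (2, 5, 6, 4) <= (5, 12, 6, 4) -> finishes; pool += (3, 0, 1, 2) = (8, 12, 7, 6)
  proc-E needs (7, 2, 1, 4) <= (8, 12, 7, 6) -> finishes; pool += (0, 2, 1, 0) = (8, 14, 8, 6)


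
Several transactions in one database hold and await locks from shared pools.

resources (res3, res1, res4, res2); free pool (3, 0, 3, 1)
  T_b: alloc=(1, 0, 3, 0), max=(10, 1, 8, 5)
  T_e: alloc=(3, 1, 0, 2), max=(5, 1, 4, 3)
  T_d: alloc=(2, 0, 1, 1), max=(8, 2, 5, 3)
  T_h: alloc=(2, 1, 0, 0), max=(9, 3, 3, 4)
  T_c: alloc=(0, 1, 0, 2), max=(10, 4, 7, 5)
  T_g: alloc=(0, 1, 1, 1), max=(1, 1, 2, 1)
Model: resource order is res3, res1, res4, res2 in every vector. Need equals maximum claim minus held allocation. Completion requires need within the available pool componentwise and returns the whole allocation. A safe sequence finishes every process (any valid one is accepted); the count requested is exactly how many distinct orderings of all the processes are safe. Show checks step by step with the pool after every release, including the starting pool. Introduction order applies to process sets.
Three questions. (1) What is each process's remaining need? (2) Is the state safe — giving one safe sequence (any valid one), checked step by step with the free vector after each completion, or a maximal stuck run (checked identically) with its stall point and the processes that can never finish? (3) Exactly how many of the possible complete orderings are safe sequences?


(1) Remaining need (order res3, res1, res4, res2):
  T_b: (9, 1, 5, 5)
  T_e: (2, 0, 4, 1)
  T_d: (6, 2, 4, 2)
  T_h: (7, 2, 3, 4)
  T_c: (10, 3, 7, 3)
  T_g: (1, 0, 1, 0)
(2) SAFE. One safe sequence: T_g, T_e, T_d, T_h, T_b, T_c.
Key observation: T_e is the earliest step where a requested resource binds exactly: need (2, 0, 4, 1), pool (3, 1, 4, 2) at its turn.
Step-by-step check:
  pool = (3, 0, 3, 1)
  T_g: need (1, 0, 1, 0) fits (3, 0, 3, 1); releases (0, 1, 1, 1), pool now (3, 1, 4, 2)
  T_e: need (2, 0, 4, 1) fits (3, 1, 4, 2); releases (3, 1, 0, 2), pool now (6, 2, 4, 4)
  T_d: need (6, 2, 4, 2) fits (6, 2, 4, 4); releases (2, 0, 1, 1), pool now (8, 2, 5, 5)
  T_h: need (7, 2, 3, 4) fits (8, 2, 5, 5); releases (2, 1, 0, 0), pool now (10, 3, 5, 5)
  T_b: need (9, 1, 5, 5) fits (10, 3, 5, 5); releases (1, 0, 3, 0), pool now (11, 3, 8, 5)
  T_c: need (10, 3, 7, 3) fits (11, 3, 8, 5); releases (0, 1, 0, 2), pool now (11, 4, 8, 7)
(3) Precisely 1 of the possible complete orderings is a safe sequence.


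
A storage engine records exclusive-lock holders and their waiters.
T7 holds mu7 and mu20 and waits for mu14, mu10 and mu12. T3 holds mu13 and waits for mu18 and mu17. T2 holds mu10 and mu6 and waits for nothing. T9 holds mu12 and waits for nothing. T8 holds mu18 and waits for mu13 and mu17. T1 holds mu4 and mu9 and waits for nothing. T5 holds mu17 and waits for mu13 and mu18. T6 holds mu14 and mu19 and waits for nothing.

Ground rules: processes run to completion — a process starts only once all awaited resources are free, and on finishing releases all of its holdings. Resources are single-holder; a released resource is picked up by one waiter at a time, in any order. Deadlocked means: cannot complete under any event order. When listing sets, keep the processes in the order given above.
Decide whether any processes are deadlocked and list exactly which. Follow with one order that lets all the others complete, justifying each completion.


Deadlocked set: T3, T8 and T5.
Key observation: along T3 -> T8 -> T3, each member waits on what the next one holds — a deadlock; T5 is caught in further circular waits.
One completion order for the rest: T2, T9, T6, T1, T7.
Check, step by step:
  run T2 (it waits on nothing); releases mu10 and mu6
  run T9 (it waits on nothing); releases mu12
  run T6 (it waits on nothing); releases mu14 and mu19
  run T1 (it waits on nothing); releases mu4 and mu9
  T7 waits on mu14, mu10 and mu12 — all released -> runs and releases mu7 and mu20


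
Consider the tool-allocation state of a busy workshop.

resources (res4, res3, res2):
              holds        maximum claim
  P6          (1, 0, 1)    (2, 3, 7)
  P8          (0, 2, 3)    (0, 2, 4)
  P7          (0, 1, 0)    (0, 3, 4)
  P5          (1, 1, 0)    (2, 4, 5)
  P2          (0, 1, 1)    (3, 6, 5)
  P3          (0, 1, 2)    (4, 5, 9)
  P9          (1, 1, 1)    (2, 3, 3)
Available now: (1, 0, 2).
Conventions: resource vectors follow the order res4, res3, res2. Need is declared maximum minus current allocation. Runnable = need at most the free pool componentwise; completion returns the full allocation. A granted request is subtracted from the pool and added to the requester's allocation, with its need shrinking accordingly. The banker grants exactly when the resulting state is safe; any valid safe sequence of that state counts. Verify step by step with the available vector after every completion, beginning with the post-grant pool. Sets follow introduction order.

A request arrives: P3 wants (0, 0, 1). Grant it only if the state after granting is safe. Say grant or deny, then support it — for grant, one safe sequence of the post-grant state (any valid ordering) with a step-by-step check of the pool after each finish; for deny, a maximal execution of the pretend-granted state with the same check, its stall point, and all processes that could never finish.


GRANT: granting preserves safety; a valid post-grant sequence is P8, P9, P7, P5, P2, P6, P3.
Key observation: with (1, 0, 1) left after the transfer, P8 can run at once — the state stays safe.
Verifying the post-grant state step by step:
  pool = (1, 0, 1)
  P8 needs (0, 0, 1) <= (1, 0, 1) -> finishes; pool += (0, 2, 3) = (1, 2, 4)
  P9 needs (1, 2, 2) <= (1, 2, 4) -> finishes; pool += (1, 1, 1) = (2, 3, 5)
  P7 needs (0, 2, 4) <= (2, 3, 5) -> finishes; pool += (0, 1, 0) = (2, 4, 5)
  P5 needs (1, 3, 5) <= (2, 4, 5) -> finishes; pool += (1, 1, 0) = (3, 5, 5)
  P2 needs (3, 5, 4) <= (3, 5, 5) -> finishes; pool += (0, 1, 1) = (3, 6, 6)
  P6 needs (1, 3, 6) <= (3, 6, 6) -> finishes; pool += (1, 0, 1) = (4, 6, 7)
  P3 needs (4, 4, 6) <= (4, 6, 7) -> finishes; pool += (0, 1, 3) = (4, 7, 10)


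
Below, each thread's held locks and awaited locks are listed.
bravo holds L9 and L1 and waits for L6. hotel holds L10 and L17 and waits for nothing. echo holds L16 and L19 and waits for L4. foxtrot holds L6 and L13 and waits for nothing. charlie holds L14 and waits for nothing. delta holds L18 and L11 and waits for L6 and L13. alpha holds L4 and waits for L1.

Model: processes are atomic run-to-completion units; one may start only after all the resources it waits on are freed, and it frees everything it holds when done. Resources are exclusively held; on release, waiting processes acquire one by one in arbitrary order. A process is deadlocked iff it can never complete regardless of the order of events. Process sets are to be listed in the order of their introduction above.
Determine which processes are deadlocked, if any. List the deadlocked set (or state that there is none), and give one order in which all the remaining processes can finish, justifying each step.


No process is deadlocked.
Key observation: every chain of waits terminates; starting from the processes that wait on nothing, all the rest unlock in turn.
The rest can finish in the order foxtrot, delta, charlie, bravo, alpha, hotel, echo.
Verifying each step:
  foxtrot: no waits; runs immediately, freeing L6 and L13
  delta waits on L6 and L13 — all released -> runs and releases L18 and L11
  charlie: no waits; runs immediately, freeing L14
  bravo waits on L6 — all released -> runs and releases L9 and L1
  alpha waits on L1 — all released -> runs and releases L4
  hotel: no waits; runs immediately, freeing L10 and L17
  echo waits on L4 — all released -> runs and releases L16 and L19


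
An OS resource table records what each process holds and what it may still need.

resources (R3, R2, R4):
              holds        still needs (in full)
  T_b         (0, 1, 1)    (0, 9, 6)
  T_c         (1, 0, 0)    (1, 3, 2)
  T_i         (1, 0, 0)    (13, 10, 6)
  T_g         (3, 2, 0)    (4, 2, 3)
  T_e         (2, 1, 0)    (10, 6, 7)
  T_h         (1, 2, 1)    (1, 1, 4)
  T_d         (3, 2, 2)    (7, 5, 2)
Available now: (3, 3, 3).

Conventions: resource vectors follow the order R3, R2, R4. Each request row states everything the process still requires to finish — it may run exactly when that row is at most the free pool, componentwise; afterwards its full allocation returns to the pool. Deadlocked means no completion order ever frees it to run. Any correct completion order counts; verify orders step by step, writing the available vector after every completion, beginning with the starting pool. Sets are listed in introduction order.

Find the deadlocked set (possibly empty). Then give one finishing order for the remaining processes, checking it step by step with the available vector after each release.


The deadlocked set is empty.
Key observation: starting with T_c, each completion frees enough for the next — no one is permanently blocked.
One completion order for the rest: T_c, T_g, T_d, T_h, T_b, T_e, T_i. Verifying each step:
  pool = (3, 3, 3)
  run T_c (needs (1, 3, 2), free (3, 3, 3)); after release of (1, 0, 0) the pool is (4, 3, 3)
  run T_g (needs (4, 2, 3), free (4, 3, 3)); after release of (3, 2, 0) the pool is (7, 5, 3)
  run T_d (needs (7, 5, 2), free (7, 5, 3)); after release of (3, 2, 2) the pool is (10, 7, 5)
  run T_h (needs (1, 1, 4), free (10, 7, 5)); after release of (1, 2, 1) the pool is (11, 9, 6)
  run T_b (needs (0, 9, 6), free (11, 9, 6)); after release of (0, 1, 1) the pool is (11, 10, 7)
  run T_e (needs (10, 6, 7), free (11, 10, 7)); after release of (2, 1, 0) the pool is (13, 11, 7)
  run T_i (needs (13, 10, 6), free (13, 11, 7)); after release of (1, 0, 0) the pool is (14, 11, 7)


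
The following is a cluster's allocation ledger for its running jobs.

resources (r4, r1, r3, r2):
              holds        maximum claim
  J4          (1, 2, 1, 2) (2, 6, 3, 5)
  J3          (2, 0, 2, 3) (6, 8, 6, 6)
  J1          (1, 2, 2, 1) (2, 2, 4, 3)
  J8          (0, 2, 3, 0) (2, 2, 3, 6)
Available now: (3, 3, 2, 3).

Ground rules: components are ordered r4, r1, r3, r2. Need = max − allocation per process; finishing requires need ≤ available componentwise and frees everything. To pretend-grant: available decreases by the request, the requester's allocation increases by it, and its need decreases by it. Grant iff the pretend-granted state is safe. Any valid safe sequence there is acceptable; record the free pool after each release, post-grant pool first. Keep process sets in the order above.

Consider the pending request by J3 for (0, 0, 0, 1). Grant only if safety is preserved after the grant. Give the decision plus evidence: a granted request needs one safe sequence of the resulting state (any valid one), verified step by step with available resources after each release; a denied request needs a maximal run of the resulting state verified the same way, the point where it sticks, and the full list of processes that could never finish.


DENY — the pretend-granted state is unsafe.
Key observation: after J1, J4 the pool peaks at (5, 7, 5, 5), and each blocked process is short somewhere: J3 on r1; J8 on r2.
Pretend the grant happened; the run J1, J4 goes as far as possible. Verifying each step:
  pool = (3, 3, 2, 2)
  run J1 (needs (1, 0, 2, 2), free (3, 3, 2, 2)); after release of (1, 2, 2, 1) the pool is (4, 5, 4, 3)
  run J4 (needs (1, 4, 2, 3), free (4, 5, 4, 3)); after release of (1, 2, 1, 2) the pool is (5, 7, 5, 5)
  J3 still needs (4, 8, 4, 2) but only (5, 7, 5, 5) is free — short on r1
  J8 still needs (2, 0, 0, 6) but only (5, 7, 5, 5) is free — short on r2
Processes that could never finish after the grant: J3 and J8.


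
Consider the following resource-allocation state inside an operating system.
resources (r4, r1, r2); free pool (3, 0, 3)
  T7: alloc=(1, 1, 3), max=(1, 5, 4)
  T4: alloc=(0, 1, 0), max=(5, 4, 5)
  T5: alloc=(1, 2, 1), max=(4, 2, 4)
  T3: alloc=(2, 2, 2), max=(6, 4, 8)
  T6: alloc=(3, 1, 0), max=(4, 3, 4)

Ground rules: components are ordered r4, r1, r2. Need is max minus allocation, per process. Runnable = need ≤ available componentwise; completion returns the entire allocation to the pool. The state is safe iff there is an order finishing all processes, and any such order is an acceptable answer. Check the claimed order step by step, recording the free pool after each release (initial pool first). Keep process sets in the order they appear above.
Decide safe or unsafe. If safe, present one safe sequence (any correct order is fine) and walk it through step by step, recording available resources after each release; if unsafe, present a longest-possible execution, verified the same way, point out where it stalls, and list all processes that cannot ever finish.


UNSAFE.
Key observation: after T5, T6 the pool peaks at (7, 3, 4), and each blocked process is short somewhere: T7 on r1; T4 on r2; T3 on r2.
The run T5, T6 cannot be extended any further. Verifying each step:
  pool = (3, 0, 3)
  T5: need (3, 0, 3) fits (3, 0, 3); releases (1, 2, 1), pool now (4, 2, 4)
  T6: need (1, 2, 4) fits (4, 2, 4); releases (3, 1, 0), pool now (7, 3, 4)
  blocked: T7 wants (0, 4, 1), pool (7, 3, 4) — not enough r1
  blocked: T4 wants (5, 3, 5), pool (7, 3, 4) — not enough r2
  blocked: T3 wants (4, 2, 6), pool (7, 3, 4) — not enough r2
Never able to finish: T7, T4 and T3.


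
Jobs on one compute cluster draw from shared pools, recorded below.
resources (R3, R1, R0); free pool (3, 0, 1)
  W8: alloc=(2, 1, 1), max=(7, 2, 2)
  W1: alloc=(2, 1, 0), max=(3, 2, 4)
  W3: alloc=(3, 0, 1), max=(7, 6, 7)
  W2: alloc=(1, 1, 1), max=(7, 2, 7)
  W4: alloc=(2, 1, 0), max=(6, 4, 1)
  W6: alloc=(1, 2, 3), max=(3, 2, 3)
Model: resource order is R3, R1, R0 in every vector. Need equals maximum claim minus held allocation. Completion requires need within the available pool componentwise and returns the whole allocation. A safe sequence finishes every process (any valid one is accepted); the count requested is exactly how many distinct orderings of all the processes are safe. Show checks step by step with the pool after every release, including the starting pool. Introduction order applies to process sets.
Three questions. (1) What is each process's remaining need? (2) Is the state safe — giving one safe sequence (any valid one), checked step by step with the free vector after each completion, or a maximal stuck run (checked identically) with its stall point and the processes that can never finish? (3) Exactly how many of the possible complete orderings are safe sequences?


(1) Outstanding need per process (order R3, R1, R0):
  W8: (5, 1, 1)
  W1: (1, 1, 4)
  W3: (4, 6, 6)
  W2: (6, 1, 6)
  W4: (4, 3, 1)
  W6: (2, 0, 0)
(2) UNSAFE.
Key observation: once W6, W1, W8, W4 finish, the pool peaks at (10, 5, 5) — and every remaining process still needs more R0 than that.
The run W6, W1, W8, W4 cannot be extended any further. Walking it through:
  pool = (3, 0, 1)
  run W6 (needs (2, 0, 0), free (3, 0, 1)); after release of (1, 2, 3) the pool is (4, 2, 4)
  run W1 (needs (1, 1, 4), free (4, 2, 4)); after release of (2, 1, 0) the pool is (6, 3, 4)
  run W8 (needs (5, 1, 1), free (6, 3, 4)); after release of (2, 1, 1) the pool is (8, 4, 5)
  run W4 (needs (4, 3, 1), free (8, 4, 5)); after release of (2, 1, 0) the pool is (10, 5, 5)
  W3 still needs (4, 6, 6) but only (10, 5, 5) is free — short on R1 and R0
  W2 still needs (6, 1, 6) but only (10, 5, 5) is free — short on R0
Permanently blocked: W3 and W2.
(3) Exactly 0 of the possible complete orderings are safe sequences.


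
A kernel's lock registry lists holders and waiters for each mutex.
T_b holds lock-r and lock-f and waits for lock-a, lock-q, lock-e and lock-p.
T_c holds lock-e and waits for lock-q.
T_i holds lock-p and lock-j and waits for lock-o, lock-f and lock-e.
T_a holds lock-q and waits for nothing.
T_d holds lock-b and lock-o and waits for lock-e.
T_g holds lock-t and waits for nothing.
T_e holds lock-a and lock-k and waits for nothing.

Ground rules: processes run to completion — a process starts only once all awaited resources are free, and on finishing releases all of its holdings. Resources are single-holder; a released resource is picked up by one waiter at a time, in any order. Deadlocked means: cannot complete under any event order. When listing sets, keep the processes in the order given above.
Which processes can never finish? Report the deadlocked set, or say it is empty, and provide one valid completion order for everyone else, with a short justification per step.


Deadlocked set: T_b and T_i.
Key observation: T_b -> T_i -> T_b is a circular wait — nothing in it can go first; no other process is dragged down with it.
One completion order for the rest: T_a, T_e, T_c, T_d, T_g.
Step-by-step check:
  run T_a (it waits on nothing); releases lock-q
  run T_e (it waits on nothing); releases lock-a and lock-k
  T_c: everything it awaited (lock-q) is free; runs, freeing lock-e
  T_d: everything it awaited (lock-e) is free; runs, freeing lock-b and lock-o
  run T_g (it waits on nothing); releases lock-t


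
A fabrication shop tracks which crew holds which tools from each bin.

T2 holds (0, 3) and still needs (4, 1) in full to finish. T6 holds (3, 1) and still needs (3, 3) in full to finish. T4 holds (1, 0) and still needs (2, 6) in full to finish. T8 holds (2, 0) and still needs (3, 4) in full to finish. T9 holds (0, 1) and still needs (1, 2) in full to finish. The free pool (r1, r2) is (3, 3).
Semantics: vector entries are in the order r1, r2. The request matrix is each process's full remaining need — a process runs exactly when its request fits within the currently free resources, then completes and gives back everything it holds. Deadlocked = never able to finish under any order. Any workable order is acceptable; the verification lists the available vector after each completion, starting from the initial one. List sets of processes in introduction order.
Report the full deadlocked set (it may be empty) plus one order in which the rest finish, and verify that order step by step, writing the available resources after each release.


No process is deadlocked.
Key observation: T6 leads a chain of completions in which each release enables another process.
A valid finishing order for the others: T6, T8, T9, T2, T4. Verifying each step:
  pool = (3, 3)
  T6 needs (3, 3) <= (3, 3) -> finishes; pool += (3, 1) = (6, 4)
  T8 needs (3, 4) <= (6, 4) -> finishes; pool += (2, 0) = (8, 4)
  T9 needs (1, 2) <= (8, 4) -> finishes; pool += (0, 1) = (8, 5)
  T2 needs (4, 1) <= (8, 5) -> finishes; pool += (0, 3) = (8, 8)
  T4 needs (2, 6) <= (8, 8) -> finishes; pool += (1, 0) = (9, 8)


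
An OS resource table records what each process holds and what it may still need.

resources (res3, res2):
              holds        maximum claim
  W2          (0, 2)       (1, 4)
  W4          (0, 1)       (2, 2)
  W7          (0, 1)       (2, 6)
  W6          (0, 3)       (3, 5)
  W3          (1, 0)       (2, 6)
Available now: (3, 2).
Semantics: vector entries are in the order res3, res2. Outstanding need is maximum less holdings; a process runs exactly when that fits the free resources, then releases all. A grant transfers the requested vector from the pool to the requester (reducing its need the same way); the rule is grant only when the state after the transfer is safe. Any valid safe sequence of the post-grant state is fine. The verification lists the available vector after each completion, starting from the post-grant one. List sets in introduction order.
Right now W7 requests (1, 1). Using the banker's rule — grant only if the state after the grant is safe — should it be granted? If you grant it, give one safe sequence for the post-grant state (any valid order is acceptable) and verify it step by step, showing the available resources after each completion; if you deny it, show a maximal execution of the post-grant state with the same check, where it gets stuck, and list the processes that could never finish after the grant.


GRANT: granting preserves safety; a valid post-grant sequence is W4, W2, W7, W3, W6.
Key observation: (2, 1) free after granting still covers W4 first, and each release covers the next.
Verifying the post-grant state step by step:
  pool = (2, 1)
  run W4 (needs (2, 1), free (2, 1)); after release of (0, 1) the pool is (2, 2)
  run W2 (needs (1, 2), free (2, 2)); after release of (0, 2) the pool is (2, 4)
  run W7 (needs (1, 4), free (2, 4)); after release of (1, 2) the pool is (3, 6)
  run W3 (needs (1, 6), free (3, 6)); after release of (1, 0) the pool is (4, 6)
  run W6 (needs (3, 2), free (4, 6)); after release of (0, 3) the pool is (4, 9)


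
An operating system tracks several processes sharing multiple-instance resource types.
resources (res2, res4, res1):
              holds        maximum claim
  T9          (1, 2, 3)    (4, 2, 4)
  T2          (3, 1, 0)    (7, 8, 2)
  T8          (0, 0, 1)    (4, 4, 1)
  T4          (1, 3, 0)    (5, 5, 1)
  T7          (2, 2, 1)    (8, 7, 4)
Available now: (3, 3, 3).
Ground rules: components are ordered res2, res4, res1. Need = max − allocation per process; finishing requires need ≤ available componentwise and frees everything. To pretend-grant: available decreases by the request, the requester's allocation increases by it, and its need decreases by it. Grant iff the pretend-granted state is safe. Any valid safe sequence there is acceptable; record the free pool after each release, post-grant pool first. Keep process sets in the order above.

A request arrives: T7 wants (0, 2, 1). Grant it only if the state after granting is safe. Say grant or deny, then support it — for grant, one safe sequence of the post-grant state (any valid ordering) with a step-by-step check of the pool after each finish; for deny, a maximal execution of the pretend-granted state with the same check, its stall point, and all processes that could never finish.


DENY: after the grant no complete ordering would exist.
Key observation: after T9, T4, T8 the pool peaks at (5, 6, 6), and each blocked process is short somewhere: T2 on res4; T7 on res2.
Pretend the grant happened; the run T9, T4, T8 goes as far as possible. Walking it through:
  pool = (3, 1, 2)
  T9: need (3, 0, 1) fits (3, 1, 2); releases (1, 2, 3), pool now (4, 3, 5)
  T4: need (4, 2, 1) fits (4, 3, 5); releases (1, 3, 0), pool now (5, 6, 5)
  T8: need (4, 4, 0) fits (5, 6, 5); releases (0, 0, 1), pool now (5, 6, 6)
  T2 still needs (4, 7, 2) but only (5, 6, 6) is free — short on res4
  T7 still needs (6, 3, 2) but only (5, 6, 6) is free — short on res2
Had the request been granted, T2 and T7 could never finish.
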